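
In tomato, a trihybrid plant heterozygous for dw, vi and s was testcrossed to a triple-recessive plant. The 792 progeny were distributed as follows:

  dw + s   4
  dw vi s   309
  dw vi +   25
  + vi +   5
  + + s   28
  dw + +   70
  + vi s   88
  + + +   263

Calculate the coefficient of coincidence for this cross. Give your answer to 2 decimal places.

0.69

The two most frequent reciprocal classes, + + + and dw vi s, are the parental types, so the F1 was + + + / dw vi s.
The two rarest classes, + vi + and dw + s, are the double crossovers. Comparing them with the parentals, only the vi allele has switched, so vi is the middle locus and the order is dw – vi – s.
dw–vi: (158 + 9)/792 = 0.2109; vi–s: (53 + 9)/792 = 0.0783.
Expected DCO frequency = 0.2109 × 0.0783 ≈ 0.01651; observed = 9/792 ≈ 0.01136.
Coefficient of coincidence = 0.01136/0.01651 ≈ 0.69.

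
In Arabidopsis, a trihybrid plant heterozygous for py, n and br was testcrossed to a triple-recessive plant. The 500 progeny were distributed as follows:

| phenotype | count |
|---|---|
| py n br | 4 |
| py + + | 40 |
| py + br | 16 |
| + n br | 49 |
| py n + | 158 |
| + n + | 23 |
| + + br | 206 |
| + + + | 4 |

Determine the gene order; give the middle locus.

The two most frequent reciprocal classes, py n + and + + br, are the parental types, so the F1 was py n + / + + br.
The two rarest classes, py n br and + + +, are the double crossovers. Comparing them with the parentals, only the br allele has switched, so br is the middle locus and the order is py – br – n.

br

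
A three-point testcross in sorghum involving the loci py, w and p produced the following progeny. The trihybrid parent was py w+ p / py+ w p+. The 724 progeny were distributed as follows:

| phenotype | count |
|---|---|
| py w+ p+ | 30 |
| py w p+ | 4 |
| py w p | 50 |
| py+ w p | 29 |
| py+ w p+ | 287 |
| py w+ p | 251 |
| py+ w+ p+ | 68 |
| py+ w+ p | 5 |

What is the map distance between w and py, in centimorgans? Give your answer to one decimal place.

The two rarest classes, py+ w+ p and py w p+, are the double crossovers. Comparing them with the parentals, only the py allele has switched, so py is the middle locus and the order is p – py – w.
Crossovers in the py–w interval produce the single-crossover classes py w p and py+ w+ p+ (50 + 68 = 118) plus the double crossovers (9).
RF(py–w) = (118 + 9) / 724 = 127/724 = 0.1754 → 17.5 centimorgans.

17.5 centimorgans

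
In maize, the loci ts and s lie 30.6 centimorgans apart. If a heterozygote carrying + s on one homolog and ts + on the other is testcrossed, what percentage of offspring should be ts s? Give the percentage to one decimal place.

15.3%

A map distance of 30.6 centimorgans corresponds to a recombination frequency of 0.306.
The F1 is + s / ts +, so ts s is a recombinant gamete class with expected frequency r/2 = 0.306/2 = 0.1530.
That is 0.1530 = 15.3% of the progeny.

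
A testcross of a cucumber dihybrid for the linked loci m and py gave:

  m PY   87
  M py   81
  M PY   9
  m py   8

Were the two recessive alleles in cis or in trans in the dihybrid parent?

The two most frequent classes are M py (81) and m PY (87); these are the parental (non-recombinant) types.
So the F1 carried M py on one chromosome and m PY on the other — the recessive alleles are on opposite chromosomes (trans / repulsion).

trans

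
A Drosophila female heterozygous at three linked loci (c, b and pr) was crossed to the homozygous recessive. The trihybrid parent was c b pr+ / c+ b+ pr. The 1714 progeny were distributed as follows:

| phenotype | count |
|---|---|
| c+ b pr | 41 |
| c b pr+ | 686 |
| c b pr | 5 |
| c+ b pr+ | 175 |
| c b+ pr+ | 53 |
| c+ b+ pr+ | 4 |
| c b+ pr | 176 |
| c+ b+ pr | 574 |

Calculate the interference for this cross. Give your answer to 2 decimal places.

The two rarest classes, c b pr and c+ b+ pr+, are the double crossovers. Comparing them with the parentals, only the pr allele has switched, so pr is the middle locus and the order is b – pr – c.
b–pr: (94 + 9)/1714 = 0.0601; pr–c: (351 + 9)/1714 = 0.2100.
Expected DCO frequency = 0.0601 × 0.2100 ≈ 0.01262; observed = 9/1714 ≈ 0.00525.
Coefficient of coincidence = 0.00525/0.01262 ≈ 0.42; interference = 1 − 0.42 = 0.58.

0.58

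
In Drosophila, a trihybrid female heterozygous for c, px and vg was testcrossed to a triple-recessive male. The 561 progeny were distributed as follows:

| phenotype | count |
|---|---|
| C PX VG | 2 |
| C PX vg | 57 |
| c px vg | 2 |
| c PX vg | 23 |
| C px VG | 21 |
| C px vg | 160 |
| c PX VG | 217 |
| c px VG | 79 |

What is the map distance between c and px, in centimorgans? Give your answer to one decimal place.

The two most frequent reciprocal classes, C px vg and c PX VG, are the parental types, so the F1 was C px vg / c PX VG.
The two rarest classes, c px vg and C PX VG, are the double crossovers. Comparing them with the parentals, only the c allele has switched, so c is the middle locus and the order is px – c – vg.
Crossovers in the px–c interval produce the single-crossover classes C PX vg and c px VG (57 + 79 = 136) plus the double crossovers (4).
RF(px–c) = (136 + 4) / 561 = 140/561 = 0.2496 → 25.0 centimorgans.

25.0 centimorgans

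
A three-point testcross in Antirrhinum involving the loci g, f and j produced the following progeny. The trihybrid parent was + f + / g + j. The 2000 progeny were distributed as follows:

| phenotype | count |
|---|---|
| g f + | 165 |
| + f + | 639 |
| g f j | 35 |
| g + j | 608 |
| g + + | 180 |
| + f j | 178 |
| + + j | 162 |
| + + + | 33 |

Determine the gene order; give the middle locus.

f

The two rarest classes, + + + and g f j, are the double crossovers. Comparing them with the parentals, only the f allele has switched, so f is the middle locus and the order is j – f – g.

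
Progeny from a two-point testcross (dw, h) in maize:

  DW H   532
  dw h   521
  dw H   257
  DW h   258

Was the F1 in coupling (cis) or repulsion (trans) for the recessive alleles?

The two most frequent classes are DW H (532) and dw h (521); these are the parental (non-recombinant) types.
So the F1 carried DW H on one chromosome and dw h on the other — the recessive alleles are on the same chromosome (cis / coupling).

cis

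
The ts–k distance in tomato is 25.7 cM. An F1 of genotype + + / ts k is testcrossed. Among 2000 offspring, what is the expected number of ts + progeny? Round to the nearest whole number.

257

A map distance of 25.7 cM corresponds to a recombination frequency of 0.257.
The F1 is + + / ts k, so ts + is a recombinant gamete class with expected frequency r/2 = 0.257/2 = 0.1285.
Expected number = 0.1285 × 2000 = 257.00 ≈ 257.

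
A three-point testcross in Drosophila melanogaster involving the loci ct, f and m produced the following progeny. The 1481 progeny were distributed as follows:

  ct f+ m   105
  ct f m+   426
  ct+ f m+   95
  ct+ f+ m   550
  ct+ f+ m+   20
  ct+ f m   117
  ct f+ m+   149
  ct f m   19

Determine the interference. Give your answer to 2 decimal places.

The two most frequent reciprocal classes, ct f m+ and ct+ f+ m, are the parental types, so the F1 was ct f m+ / ct+ f+ m.
The two rarest classes, ct f m and ct+ f+ m+, are the double crossovers. Comparing them with the parentals, only the m allele has switched, so m is the middle locus and the order is ct – m – f.
ct–m: (200 + 39)/1481 = 0.1614; m–f: (266 + 39)/1481 = 0.2059.
Expected DCO frequency = 0.1614 × 0.2059 ≈ 0.03323; observed = 39/1481 ≈ 0.02633.
Coefficient of coincidence = 0.02633/0.03323 ≈ 0.79; interference = 1 − 0.79 = 0.21.

0.21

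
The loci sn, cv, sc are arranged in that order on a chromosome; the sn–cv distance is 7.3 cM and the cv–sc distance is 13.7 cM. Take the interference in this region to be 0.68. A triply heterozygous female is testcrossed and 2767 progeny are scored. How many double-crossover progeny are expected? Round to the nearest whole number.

9

Map distances give recombination frequencies of 0.073 and 0.137 for the two intervals.
With interference 0.68 (so coincidence = 0.32), expected double-crossover frequency = 0.073 × 0.137 × 0.32 = 0.00320.
Expected number = 0.00320 × 2767 = 8.86 ≈ 9.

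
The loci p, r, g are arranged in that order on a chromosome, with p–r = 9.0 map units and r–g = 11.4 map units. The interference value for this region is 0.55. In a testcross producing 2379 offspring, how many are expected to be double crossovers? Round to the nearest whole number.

Map distances give recombination frequencies of 0.090 and 0.114 for the two intervals.
With interference 0.55 (so coincidence = 0.45), expected double-crossover frequency = 0.090 × 0.114 × 0.45 = 0.00462.
Expected number = 0.00462 × 2379 = 10.98 ≈ 11.

11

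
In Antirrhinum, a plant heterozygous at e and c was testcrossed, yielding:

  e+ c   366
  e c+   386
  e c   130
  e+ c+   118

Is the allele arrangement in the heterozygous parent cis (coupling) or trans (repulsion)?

trans

The two most frequent classes are e+ c (366) and e c+ (386); these are the parental (non-recombinant) types.
So the F1 carried e+ c on one chromosome and e c+ on the other — the recessive alleles are on opposite chromosomes (trans / repulsion).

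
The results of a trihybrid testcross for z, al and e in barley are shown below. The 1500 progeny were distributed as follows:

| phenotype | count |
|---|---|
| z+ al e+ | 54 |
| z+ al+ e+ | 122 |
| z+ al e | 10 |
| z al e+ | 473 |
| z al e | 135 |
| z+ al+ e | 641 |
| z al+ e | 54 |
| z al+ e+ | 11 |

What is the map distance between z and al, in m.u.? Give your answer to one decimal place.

8.6 m.u.

The two most frequent reciprocal classes, z al e+ and z+ al+ e, are the parental types, so the F1 was z al e+ / z+ al+ e.
The two rarest classes, z al+ e+ and z+ al e, are the double crossovers. Comparing them with the parentals, only the al allele has switched, so al is the middle locus and the order is e – al – z.
Crossovers in the al–z interval produce the single-crossover classes z+ al e+ and z al+ e (54 + 54 = 108) plus the double crossovers (21).
RF(al–z) = (108 + 21) / 1500 = 129/1500 = 0.0860 → 8.6 m.u.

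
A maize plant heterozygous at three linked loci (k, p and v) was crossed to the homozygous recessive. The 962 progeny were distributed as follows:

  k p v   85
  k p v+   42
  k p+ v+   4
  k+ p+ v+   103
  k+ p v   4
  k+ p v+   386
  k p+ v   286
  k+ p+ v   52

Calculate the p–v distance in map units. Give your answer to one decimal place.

20.4 map units

The two most frequent reciprocal classes, k+ p v+ and k p+ v, are the parental types, so the F1 was k+ p v+ / k p+ v.
The two rarest classes, k+ p v and k p+ v+, are the double crossovers. Comparing them with the parentals, only the v allele has switched, so v is the middle locus and the order is p – v – k.
Crossovers in the p–v interval produce the single-crossover classes k+ p+ v+ and k p v (103 + 85 = 188) plus the double crossovers (8).
RF(p–v) = (188 + 8) / 962 = 196/962 = 0.2037 → 20.4 map units.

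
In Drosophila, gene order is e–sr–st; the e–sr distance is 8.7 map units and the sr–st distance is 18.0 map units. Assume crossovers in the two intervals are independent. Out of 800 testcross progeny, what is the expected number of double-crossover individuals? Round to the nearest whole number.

13

Map distances give recombination frequencies of 0.087 and 0.180 for the two intervals.
With no interference, expected double-crossover frequency = 0.087 × 0.180 = 0.01566.
Expected number = 0.01566 × 800 = 12.53 ≈ 13.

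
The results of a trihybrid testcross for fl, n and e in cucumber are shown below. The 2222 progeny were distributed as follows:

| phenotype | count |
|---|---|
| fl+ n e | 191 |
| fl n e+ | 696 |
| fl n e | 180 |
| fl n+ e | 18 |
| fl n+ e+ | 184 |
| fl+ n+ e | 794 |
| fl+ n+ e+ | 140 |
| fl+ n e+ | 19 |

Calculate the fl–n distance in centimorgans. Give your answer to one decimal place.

18.5 centimorgans

The two most frequent reciprocal classes, fl+ n+ e and fl n e+, are the parental types, so the F1 was fl+ n+ e / fl n e+.
The two rarest classes, fl n+ e and fl+ n e+, are the double crossovers. Comparing them with the parentals, only the fl allele has switched, so fl is the middle locus and the order is e – fl – n.
Crossovers in the fl–n interval produce the single-crossover classes fl+ n e and fl n+ e+ (191 + 184 = 375) plus the double crossovers (37).
RF(fl–n) = (375 + 37) / 2222 = 412/2222 = 0.1854 → 18.5 centimorgans.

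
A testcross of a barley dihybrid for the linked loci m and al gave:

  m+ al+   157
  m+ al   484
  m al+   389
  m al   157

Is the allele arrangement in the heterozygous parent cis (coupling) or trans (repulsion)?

trans

The two most frequent classes are m+ al (484) and m al+ (389); these are the parental (non-recombinant) types.
So the F1 carried m+ al on one chromosome and m al+ on the other — the recessive alleles are on opposite chromosomes (trans / repulsion).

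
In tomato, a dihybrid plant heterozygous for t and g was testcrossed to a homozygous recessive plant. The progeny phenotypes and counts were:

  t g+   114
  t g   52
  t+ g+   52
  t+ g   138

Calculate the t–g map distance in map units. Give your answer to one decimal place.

The two most frequent classes, t+ g (138) and t g+ (114), are the parental types, so the F1 was t+ g / t g+.
The recombinant classes are t+ g+ and t g: 52 + 52 = 104.
Recombination frequency = 104/356 = 0.2921 ≈ 29.2%, i.e. 29.2 map units.

29.2 map units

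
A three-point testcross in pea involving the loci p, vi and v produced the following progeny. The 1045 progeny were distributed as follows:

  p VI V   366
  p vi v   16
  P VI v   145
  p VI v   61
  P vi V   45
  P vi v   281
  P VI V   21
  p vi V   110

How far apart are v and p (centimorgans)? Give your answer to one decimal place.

The two most frequent reciprocal classes, p VI V and P vi v, are the parental types, so the F1 was p VI V / P vi v.
The two rarest classes, P VI V and p vi v, are the double crossovers. Comparing them with the parentals, only the p allele has switched, so p is the middle locus and the order is v – p – vi.
Crossovers in the v–p interval produce the single-crossover classes p VI v and P vi V (61 + 45 = 106) plus the double crossovers (37).
RF(v–p) = (106 + 37) / 1045 = 143/1045 = 0.1368 → 13.7 centimorgans.

13.7 centimorgans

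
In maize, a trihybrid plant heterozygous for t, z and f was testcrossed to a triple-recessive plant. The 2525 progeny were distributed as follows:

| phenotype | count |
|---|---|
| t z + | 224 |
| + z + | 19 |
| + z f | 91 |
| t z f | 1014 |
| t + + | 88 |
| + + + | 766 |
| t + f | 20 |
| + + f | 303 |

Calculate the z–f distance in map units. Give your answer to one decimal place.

The two most frequent reciprocal classes, t z f and + + +, are the parental types, so the F1 was t z f / + + +.
The two rarest classes, t + f and + z +, are the double crossovers. Comparing them with the parentals, only the z allele has switched, so z is the middle locus and the order is t – z – f.
Crossovers in the z–f interval produce the single-crossover classes t z + and + + f (224 + 303 = 527) plus the double crossovers (39).
RF(z–f) = (527 + 39) / 2525 = 566/2525 = 0.2242 → 22.4 map units.

22.4 map units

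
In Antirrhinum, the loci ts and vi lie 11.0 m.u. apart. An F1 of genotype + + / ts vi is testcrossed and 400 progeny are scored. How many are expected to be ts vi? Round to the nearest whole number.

A map distance of 11.0 m.u. corresponds to a recombination frequency of 0.110.
The F1 is + + / ts vi, so ts vi is a parental gamete class with expected frequency (1 − r)/2 = 0.890/2 = 0.4450.
Expected number = 0.4450 × 400 = 178.00 ≈ 178.

178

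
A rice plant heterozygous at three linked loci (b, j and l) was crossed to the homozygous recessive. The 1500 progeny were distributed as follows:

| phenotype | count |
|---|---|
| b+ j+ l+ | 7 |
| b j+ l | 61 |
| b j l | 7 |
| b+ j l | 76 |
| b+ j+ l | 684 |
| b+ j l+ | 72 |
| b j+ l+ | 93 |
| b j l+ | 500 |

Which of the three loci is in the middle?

The two most frequent reciprocal classes, b+ j+ l and b j l+, are the parental types, so the F1 was b+ j+ l / b j l+.
The two rarest classes, b+ j+ l+ and b j l, are the double crossovers. Comparing them with the parentals, only the l allele has switched, so l is the middle locus and the order is j – l – b.

l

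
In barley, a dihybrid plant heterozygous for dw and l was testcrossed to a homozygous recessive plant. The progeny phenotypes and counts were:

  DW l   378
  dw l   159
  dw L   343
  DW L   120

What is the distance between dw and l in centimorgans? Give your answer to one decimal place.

27.9 centimorgans

The two most frequent classes, DW l (378) and dw L (343), are the parental types, so the F1 was DW l / dw L.
The recombinant classes are DW L and dw l: 120 + 159 = 279.
Recombination frequency = 279/1000 = 0.2790 ≈ 27.9%, i.e. 27.9 centimorgans.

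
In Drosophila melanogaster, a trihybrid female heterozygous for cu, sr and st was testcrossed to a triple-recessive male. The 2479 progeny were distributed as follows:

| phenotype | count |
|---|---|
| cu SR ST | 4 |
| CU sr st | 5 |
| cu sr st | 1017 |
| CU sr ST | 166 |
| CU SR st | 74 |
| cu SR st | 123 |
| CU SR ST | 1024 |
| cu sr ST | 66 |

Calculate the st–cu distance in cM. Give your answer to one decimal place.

The two most frequent reciprocal classes, cu sr st and CU SR ST, are the parental types, so the F1 was cu sr st / CU SR ST.
The two rarest classes, CU sr st and cu SR ST, are the double crossovers. Comparing them with the parentals, only the cu allele has switched, so cu is the middle locus and the order is sr – cu – st.
Crossovers in the cu–st interval produce the single-crossover classes cu sr ST and CU SR st (66 + 74 = 140) plus the double crossovers (9).
RF(cu–st) = (140 + 9) / 2479 = 149/2479 = 0.0601 → 6.0 cM.

6.0 cM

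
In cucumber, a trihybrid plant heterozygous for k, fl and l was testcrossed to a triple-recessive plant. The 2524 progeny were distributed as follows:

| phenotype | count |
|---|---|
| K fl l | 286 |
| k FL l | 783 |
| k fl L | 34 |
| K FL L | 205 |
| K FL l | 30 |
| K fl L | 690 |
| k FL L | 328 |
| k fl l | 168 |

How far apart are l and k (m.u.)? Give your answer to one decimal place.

The two most frequent reciprocal classes, k FL l and K fl L, are the parental types, so the F1 was k FL l / K fl L.
The two rarest classes, K FL l and k fl L, are the double crossovers. Comparing them with the parentals, only the k allele has switched, so k is the middle locus and the order is fl – k – l.
Crossovers in the k–l interval produce the single-crossover classes k FL L and K fl l (328 + 286 = 614) plus the double crossovers (64).
RF(k–l) = (614 + 64) / 2524 = 678/2524 = 0.2686 → 26.9 m.u.

26.9 m.u.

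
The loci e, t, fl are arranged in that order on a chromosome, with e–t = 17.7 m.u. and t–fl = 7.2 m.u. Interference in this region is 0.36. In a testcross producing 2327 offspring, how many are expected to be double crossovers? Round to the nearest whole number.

19

Map distances give recombination frequencies of 0.177 and 0.072 for the two intervals.
With interference 0.36 (so coincidence = 0.64), expected double-crossover frequency = 0.177 × 0.072 × 0.64 = 0.00816.
Expected number = 0.00816 × 2327 = 18.98 ≈ 19.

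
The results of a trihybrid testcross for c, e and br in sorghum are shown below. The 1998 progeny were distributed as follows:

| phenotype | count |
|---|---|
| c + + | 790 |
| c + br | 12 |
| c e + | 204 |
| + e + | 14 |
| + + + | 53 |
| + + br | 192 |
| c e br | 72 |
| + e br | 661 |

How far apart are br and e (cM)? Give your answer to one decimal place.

21.1 cM

The two most frequent reciprocal classes, c + + and + e br, are the parental types, so the F1 was c + + / + e br.
The two rarest classes, c + br and + e +, are the double crossovers. Comparing them with the parentals, only the br allele has switched, so br is the middle locus and the order is c – br – e.
Crossovers in the br–e interval produce the single-crossover classes c e + and + + br (204 + 192 = 396) plus the double crossovers (26).
RF(br–e) = (396 + 26) / 1998 = 422/1998 = 0.2112 → 21.1 cM.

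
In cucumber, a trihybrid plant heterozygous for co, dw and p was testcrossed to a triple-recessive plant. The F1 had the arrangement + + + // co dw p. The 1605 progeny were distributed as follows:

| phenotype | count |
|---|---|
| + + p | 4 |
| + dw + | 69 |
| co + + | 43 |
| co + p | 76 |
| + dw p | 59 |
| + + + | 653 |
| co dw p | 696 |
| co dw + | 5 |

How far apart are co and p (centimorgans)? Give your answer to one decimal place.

6.9 centimorgans

The two rarest classes, + + p and co dw +, are the double crossovers. Comparing them with the parentals, only the p allele has switched, so p is the middle locus and the order is co – p – dw.
Crossovers in the co–p interval produce the single-crossover classes co + + and + dw p (43 + 59 = 102) plus the double crossovers (9).
RF(co–p) = (102 + 9) / 1605 = 111/1605 = 0.0692 → 6.9 centimorgans.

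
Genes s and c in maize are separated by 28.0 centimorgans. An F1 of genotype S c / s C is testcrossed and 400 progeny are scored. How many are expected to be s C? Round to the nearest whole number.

144

A map distance of 28.0 centimorgans corresponds to a recombination frequency of 0.280.
The F1 is S c / s C, so s C is a parental gamete class with expected frequency (1 − r)/2 = 0.720/2 = 0.3600.
Expected number = 0.3600 × 400 = 144.00 ≈ 144.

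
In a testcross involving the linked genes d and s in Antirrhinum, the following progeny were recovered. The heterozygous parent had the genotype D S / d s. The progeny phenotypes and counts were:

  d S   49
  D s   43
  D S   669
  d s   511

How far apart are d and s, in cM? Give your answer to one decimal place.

7.2 cM

The recombinant classes are D s and d S: 43 + 49 = 92.
Recombination frequency = 92/1272 = 0.0723 ≈ 7.2%, i.e. 7.2 cM.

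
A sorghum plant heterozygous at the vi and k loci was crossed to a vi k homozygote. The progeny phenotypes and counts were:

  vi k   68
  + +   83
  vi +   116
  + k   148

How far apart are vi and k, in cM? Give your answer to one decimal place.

36.4 cM

The two most frequent classes, + k (148) and vi + (116), are the parental types, so the F1 was + k / vi +.
The recombinant classes are + + and vi k: 83 + 68 = 151.
Recombination frequency = 151/415 = 0.3639 ≈ 36.4%, i.e. 36.4 cM.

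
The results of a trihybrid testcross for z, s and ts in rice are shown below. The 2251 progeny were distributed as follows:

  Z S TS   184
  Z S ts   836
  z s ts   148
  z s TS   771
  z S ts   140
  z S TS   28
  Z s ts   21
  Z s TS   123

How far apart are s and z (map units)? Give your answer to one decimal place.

13.9 map units

The two most frequent reciprocal classes, Z S ts and z s TS, are the parental types, so the F1 was Z S ts / z s TS.
The two rarest classes, Z s ts and z S TS, are the double crossovers. Comparing them with the parentals, only the s allele has switched, so s is the middle locus and the order is z – s – ts.
Crossovers in the z–s interval produce the single-crossover classes z S ts and Z s TS (140 + 123 = 263) plus the double crossovers (49).
RF(z–s) = (263 + 49) / 2251 = 312/2251 = 0.1386 → 13.9 map units.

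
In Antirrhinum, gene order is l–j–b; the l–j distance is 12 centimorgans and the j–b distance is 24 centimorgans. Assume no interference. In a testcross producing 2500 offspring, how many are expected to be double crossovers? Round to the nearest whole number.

72

Map distances give recombination frequencies of 0.120 and 0.240 for the two intervals.
With no interference, expected double-crossover frequency = 0.120 × 0.240 = 0.02880.
Expected number = 0.02880 × 2500 = 72.00 ≈ 72.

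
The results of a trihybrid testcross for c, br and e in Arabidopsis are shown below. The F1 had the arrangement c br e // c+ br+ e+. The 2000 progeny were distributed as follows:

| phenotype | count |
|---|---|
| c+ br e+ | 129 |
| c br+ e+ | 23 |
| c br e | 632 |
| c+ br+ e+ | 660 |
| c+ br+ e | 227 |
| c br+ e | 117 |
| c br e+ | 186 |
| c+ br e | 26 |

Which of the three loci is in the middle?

The two rarest classes, c+ br e and c br+ e+, are the double crossovers. Comparing them with the parentals, only the c allele has switched, so c is the middle locus and the order is br – c – e.

c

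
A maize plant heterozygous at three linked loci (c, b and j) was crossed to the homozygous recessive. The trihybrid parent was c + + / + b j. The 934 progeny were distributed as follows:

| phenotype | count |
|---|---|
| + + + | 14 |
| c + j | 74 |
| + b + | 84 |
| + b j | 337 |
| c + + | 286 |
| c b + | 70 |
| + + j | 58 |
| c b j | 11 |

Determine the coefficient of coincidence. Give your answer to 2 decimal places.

The two rarest classes, + + + and c b j, are the double crossovers. Comparing them with the parentals, only the c allele has switched, so c is the middle locus and the order is b – c – j.
b–c: (128 + 25)/934 = 0.1638; c–j: (158 + 25)/934 = 0.1959.
Expected DCO frequency = 0.1638 × 0.1959 ≈ 0.03209; observed = 25/934 ≈ 0.02677.
Coefficient of coincidence = 0.02677/0.03209 ≈ 0.83.

0.83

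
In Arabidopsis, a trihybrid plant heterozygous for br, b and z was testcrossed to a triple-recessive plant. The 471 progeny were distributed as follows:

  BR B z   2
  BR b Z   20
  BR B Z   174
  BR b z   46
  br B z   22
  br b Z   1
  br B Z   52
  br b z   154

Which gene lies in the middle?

The two most frequent reciprocal classes, BR B Z and br b z, are the parental types, so the F1 was BR B Z / br b z.
The two rarest classes, BR B z and br b Z, are the double crossovers. Comparing them with the parentals, only the z allele has switched, so z is the middle locus and the order is br – z – b.

z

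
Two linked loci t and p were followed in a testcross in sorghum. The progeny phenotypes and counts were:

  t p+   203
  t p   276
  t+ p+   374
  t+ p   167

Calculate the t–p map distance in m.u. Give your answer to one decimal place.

The two most frequent classes, t+ p+ (374) and t p (276), are the parental types, so the F1 was t+ p+ / t p.
The recombinant classes are t+ p and t p+: 167 + 203 = 370.
Recombination frequency = 370/1020 = 0.3627 ≈ 36.3%, i.e. 36.3 m.u.

36.3 m.u.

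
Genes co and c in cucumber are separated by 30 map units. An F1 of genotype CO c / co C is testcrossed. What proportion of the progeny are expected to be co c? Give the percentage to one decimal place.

A map distance of 30 map units corresponds to a recombination frequency of 0.300.
The F1 is CO c / co C, so co c is a recombinant gamete class with expected frequency r/2 = 0.300/2 = 0.1500.
That is 0.1500 = 15.0% of the progeny.

15.0%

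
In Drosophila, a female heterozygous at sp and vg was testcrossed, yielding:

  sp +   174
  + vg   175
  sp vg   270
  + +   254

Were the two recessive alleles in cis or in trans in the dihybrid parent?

cis

The two most frequent classes are + + (254) and sp vg (270); these are the parental (non-recombinant) types.
So the F1 carried + + on one chromosome and sp vg on the other — the recessive alleles are on the same chromosome (cis / coupling).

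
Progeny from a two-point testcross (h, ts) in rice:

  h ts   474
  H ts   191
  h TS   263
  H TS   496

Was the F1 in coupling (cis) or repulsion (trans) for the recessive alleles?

cis

The two most frequent classes are H TS (496) and h ts (474); these are the parental (non-recombinant) types.
So the F1 carried H TS on one chromosome and h ts on the other — the recessive alleles are on the same chromosome (cis / coupling).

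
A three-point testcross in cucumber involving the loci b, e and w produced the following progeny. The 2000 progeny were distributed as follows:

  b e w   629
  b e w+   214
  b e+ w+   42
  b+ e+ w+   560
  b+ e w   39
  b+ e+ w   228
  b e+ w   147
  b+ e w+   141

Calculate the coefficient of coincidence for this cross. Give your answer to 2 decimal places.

The two most frequent reciprocal classes, b+ e+ w+ and b e w, are the parental types, so the F1 was b+ e+ w+ / b e w.
The two rarest classes, b e+ w+ and b+ e w, are the double crossovers. Comparing them with the parentals, only the b allele has switched, so b is the middle locus and the order is w – b – e.
w–b: (442 + 81)/2000 = 0.2615; b–e: (288 + 81)/2000 = 0.1845.
Expected DCO frequency = 0.2615 × 0.1845 ≈ 0.04825; observed = 81/2000 ≈ 0.04050.
Coefficient of coincidence = 0.04050/0.04825 ≈ 0.84.

0.84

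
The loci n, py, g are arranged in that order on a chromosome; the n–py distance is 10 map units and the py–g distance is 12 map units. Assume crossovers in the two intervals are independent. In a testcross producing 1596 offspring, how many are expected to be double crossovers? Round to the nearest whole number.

Map distances give recombination frequencies of 0.100 and 0.120 for the two intervals.
With no interference, expected double-crossover frequency = 0.100 × 0.120 = 0.01200.
Expected number = 0.01200 × 1596 = 19.15 ≈ 19.

19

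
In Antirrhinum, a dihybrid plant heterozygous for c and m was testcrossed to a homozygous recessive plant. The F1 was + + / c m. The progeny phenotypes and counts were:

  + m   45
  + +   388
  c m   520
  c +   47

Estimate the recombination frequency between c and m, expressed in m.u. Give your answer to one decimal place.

The recombinant classes are + m and c +: 45 + 47 = 92.
Recombination frequency = 92/1000 = 0.0920 ≈ 9.2%, i.e. 9.2 m.u.

9.2 m.u.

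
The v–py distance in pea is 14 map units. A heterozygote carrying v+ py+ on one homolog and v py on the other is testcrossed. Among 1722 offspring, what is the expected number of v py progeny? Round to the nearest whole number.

A map distance of 14 map units corresponds to a recombination frequency of 0.140.
The F1 is v+ py+ / v py, so v py is a parental gamete class with expected frequency (1 − r)/2 = 0.860/2 = 0.4300.
Expected number = 0.4300 × 1722 = 740.46 ≈ 740.

740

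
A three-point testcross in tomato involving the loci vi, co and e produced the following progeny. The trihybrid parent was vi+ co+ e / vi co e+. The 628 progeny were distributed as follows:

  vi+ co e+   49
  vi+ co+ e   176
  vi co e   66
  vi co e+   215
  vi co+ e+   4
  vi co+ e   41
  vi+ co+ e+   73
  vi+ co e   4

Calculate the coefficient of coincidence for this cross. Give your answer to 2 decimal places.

0.35

The two rarest classes, vi+ co e and vi co+ e+, are the double crossovers. Comparing them with the parentals, only the co allele has switched, so co is the middle locus and the order is vi – co – e.
vi–co: (90 + 8)/628 = 0.1561; co–e: (139 + 8)/628 = 0.2341.
Expected DCO frequency = 0.1561 × 0.2341 ≈ 0.03654; observed = 8/628 ≈ 0.01274.
Coefficient of coincidence = 0.01274/0.03654 ≈ 0.35.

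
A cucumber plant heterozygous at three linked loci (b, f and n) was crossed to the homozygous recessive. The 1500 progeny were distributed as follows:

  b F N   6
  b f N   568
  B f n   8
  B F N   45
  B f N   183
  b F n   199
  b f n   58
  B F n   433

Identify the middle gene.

f

The two most frequent reciprocal classes, B F n and b f N, are the parental types, so the F1 was B F n / b f N.
The two rarest classes, B f n and b F N, are the double crossovers. Comparing them with the parentals, only the f allele has switched, so f is the middle locus and the order is b – f – n.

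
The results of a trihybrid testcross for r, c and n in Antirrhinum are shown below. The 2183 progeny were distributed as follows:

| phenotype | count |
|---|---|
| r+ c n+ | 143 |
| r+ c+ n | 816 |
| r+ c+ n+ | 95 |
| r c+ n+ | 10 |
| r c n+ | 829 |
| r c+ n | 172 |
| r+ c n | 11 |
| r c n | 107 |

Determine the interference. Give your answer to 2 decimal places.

0.39

The two most frequent reciprocal classes, r+ c+ n and r c n+, are the parental types, so the F1 was r+ c+ n / r c n+.
The two rarest classes, r+ c n and r c+ n+, are the double crossovers. Comparing them with the parentals, only the c allele has switched, so c is the middle locus and the order is n – c – r.
n–c: (202 + 21)/2183 = 0.1022; c–r: (315 + 21)/2183 = 0.1539.
Expected DCO frequency = 0.1022 × 0.1539 ≈ 0.01573; observed = 21/2183 ≈ 0.00962.
Coefficient of coincidence = 0.00962/0.01573 ≈ 0.61; interference = 1 − 0.61 = 0.39.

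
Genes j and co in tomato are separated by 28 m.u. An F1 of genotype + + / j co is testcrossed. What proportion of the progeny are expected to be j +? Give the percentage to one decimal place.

A map distance of 28 m.u. corresponds to a recombination frequency of 0.280.
The F1 is + + / j co, so j + is a recombinant gamete class with expected frequency r/2 = 0.280/2 = 0.1400.
That is 0.1400 = 14.0% of the progeny.

14.0%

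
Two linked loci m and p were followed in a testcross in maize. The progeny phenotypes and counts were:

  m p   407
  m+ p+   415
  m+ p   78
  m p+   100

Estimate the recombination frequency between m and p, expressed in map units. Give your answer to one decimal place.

17.8 map units

The two most frequent classes, m+ p+ (415) and m p (407), are the parental types, so the F1 was m+ p+ / m p.
The recombinant classes are m+ p and m p+: 78 + 100 = 178.
Recombination frequency = 178/1000 = 0.1780 ≈ 17.8%, i.e. 17.8 map units.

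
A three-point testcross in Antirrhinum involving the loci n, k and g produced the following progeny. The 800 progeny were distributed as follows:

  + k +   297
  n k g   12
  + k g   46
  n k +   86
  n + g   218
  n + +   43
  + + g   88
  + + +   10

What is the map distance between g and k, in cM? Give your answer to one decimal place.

13.9 cM

The two most frequent reciprocal classes, n + g and + k +, are the parental types, so the F1 was n + g / + k +.
The two rarest classes, n k g and + + +, are the double crossovers. Comparing them with the parentals, only the k allele has switched, so k is the middle locus and the order is n – k – g.
Crossovers in the k–g interval produce the single-crossover classes n + + and + k g (43 + 46 = 89) plus the double crossovers (22).
RF(k–g) = (89 + 22) / 800 = 111/800 = 0.1388 → 13.9 cM.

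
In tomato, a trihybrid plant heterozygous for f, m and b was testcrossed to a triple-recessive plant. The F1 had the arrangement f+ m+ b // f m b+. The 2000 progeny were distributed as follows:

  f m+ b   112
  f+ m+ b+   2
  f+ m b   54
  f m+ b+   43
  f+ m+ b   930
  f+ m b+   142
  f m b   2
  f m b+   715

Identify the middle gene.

b

The two rarest classes, f+ m+ b+ and f m b, are the double crossovers. Comparing them with the parentals, only the b allele has switched, so b is the middle locus and the order is f – b – m.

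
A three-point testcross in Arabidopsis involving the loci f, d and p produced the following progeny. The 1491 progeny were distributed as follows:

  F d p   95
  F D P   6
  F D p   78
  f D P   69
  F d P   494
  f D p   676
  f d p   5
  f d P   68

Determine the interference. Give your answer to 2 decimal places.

The two most frequent reciprocal classes, f D p and F d P, are the parental types, so the F1 was f D p / F d P.
The two rarest classes, f d p and F D P, are the double crossovers. Comparing them with the parentals, only the d allele has switched, so d is the middle locus and the order is f – d – p.
f–d: (146 + 11)/1491 = 0.1053; d–p: (164 + 11)/1491 = 0.1174.
Expected DCO frequency = 0.1053 × 0.1174 ≈ 0.01236; observed = 11/1491 ≈ 0.00738.
Coefficient of coincidence = 0.00738/0.01236 ≈ 0.60; interference = 1 − 0.60 = 0.40.

0.40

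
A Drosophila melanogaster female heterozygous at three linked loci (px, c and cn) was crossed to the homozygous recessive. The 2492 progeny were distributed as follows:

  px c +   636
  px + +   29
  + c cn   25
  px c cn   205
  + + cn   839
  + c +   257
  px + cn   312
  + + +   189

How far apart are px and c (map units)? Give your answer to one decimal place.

The two most frequent reciprocal classes, px c + and + + cn, are the parental types, so the F1 was px c + / + + cn.
The two rarest classes, px + + and + c cn, are the double crossovers. Comparing them with the parentals, only the c allele has switched, so c is the middle locus and the order is px – c – cn.
Crossovers in the px–c interval produce the single-crossover classes + c + and px + cn (257 + 312 = 569) plus the double crossovers (54).
RF(px–c) = (569 + 54) / 2492 = 623/2492 = 0.2500 → 25.0 map units.

25.0 map units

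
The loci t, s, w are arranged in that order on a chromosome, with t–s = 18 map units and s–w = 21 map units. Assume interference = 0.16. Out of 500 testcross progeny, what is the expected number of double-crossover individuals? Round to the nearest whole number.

16

Map distances give recombination frequencies of 0.180 and 0.210 for the two intervals.
With interference 0.16 (so coincidence = 0.84), expected double-crossover frequency = 0.180 × 0.210 × 0.84 = 0.03175.
Expected number = 0.03175 × 500 = 15.88 ≈ 16.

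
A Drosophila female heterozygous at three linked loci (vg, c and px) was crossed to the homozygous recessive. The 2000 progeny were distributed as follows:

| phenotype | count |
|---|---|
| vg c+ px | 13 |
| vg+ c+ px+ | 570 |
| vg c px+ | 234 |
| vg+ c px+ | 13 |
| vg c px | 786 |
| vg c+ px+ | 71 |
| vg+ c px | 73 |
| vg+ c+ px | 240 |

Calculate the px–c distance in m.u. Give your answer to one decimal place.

The two most frequent reciprocal classes, vg c px and vg+ c+ px+, are the parental types, so the F1 was vg c px / vg+ c+ px+.
The two rarest classes, vg c+ px and vg+ c px+, are the double crossovers. Comparing them with the parentals, only the c allele has switched, so c is the middle locus and the order is px – c – vg.
Crossovers in the px–c interval produce the single-crossover classes vg c px+ and vg+ c+ px (234 + 240 = 474) plus the double crossovers (26).
RF(px–c) = (474 + 26) / 2000 = 500/2000 = 0.2500 → 25.0 m.u.

25.0 m.u.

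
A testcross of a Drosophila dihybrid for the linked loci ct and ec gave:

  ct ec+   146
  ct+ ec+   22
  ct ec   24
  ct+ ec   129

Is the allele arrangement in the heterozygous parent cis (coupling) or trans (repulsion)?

trans

The two most frequent classes are ct+ ec (129) and ct ec+ (146); these are the parental (non-recombinant) types.
So the F1 carried ct+ ec on one chromosome and ct ec+ on the other — the recessive alleles are on opposite chromosomes (trans / repulsion).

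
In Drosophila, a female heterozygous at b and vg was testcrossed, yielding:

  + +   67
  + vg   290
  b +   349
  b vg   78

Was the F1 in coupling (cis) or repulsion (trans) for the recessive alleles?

The two most frequent classes are + vg (290) and b + (349); these are the parental (non-recombinant) types.
So the F1 carried + vg on one chromosome and b + on the other — the recessive alleles are on opposite chromosomes (trans / repulsion).

trans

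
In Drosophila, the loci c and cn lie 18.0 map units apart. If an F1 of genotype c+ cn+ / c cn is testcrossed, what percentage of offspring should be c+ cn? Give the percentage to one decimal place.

9.0%

A map distance of 18.0 map units corresponds to a recombination frequency of 0.180.
The F1 is c+ cn+ / c cn, so c+ cn is a recombinant gamete class with expected frequency r/2 = 0.180/2 = 0.0900.
That is 0.0900 = 9.0% of the progeny.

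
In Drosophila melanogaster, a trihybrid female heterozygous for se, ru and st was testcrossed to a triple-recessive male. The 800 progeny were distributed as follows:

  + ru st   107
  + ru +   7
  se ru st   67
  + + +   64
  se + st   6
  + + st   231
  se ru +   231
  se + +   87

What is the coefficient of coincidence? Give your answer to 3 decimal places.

The two most frequent reciprocal classes, + + st and se ru +, are the parental types, so the F1 was + + st / se ru +.
The two rarest classes, se + st and + ru +, are the double crossovers. Comparing them with the parentals, only the se allele has switched, so se is the middle locus and the order is st – se – ru.
st–se: (131 + 13)/800 = 0.1800; se–ru: (194 + 13)/800 = 0.2587.
Expected DCO frequency = 0.1800 × 0.2587 ≈ 0.04657; observed = 13/800 ≈ 0.01625.
Coefficient of coincidence = 0.01625/0.04657 ≈ 0.349.

0.349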